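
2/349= 2/349= 0.01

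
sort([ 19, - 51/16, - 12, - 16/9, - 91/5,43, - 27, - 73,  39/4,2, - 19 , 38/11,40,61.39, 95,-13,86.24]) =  [ - 73, - 27, - 19, - 91/5, - 13 , - 12, - 51/16,-16/9,  2,38/11 , 39/4,19, 40,43, 61.39,86.24,95]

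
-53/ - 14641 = 53/14641 = 0.00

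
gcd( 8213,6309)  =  1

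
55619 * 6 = 333714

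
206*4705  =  969230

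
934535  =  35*26701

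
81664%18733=6732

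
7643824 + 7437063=15080887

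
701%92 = 57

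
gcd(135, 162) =27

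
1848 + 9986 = 11834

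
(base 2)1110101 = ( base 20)5h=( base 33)3i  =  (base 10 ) 117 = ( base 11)A7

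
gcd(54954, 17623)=1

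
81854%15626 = 3724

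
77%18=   5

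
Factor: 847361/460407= 3^( - 1 )*153469^( - 1)*847361^1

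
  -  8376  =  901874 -910250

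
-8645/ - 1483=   5+1230/1483 = 5.83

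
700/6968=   175/1742 = 0.10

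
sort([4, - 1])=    [-1,4]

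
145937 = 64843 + 81094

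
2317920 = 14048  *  165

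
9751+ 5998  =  15749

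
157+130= 287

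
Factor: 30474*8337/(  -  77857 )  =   -254061738/77857 = -2^1*3^3*7^1*13^( - 1) *53^( - 1)*113^( - 1)*397^1*1693^1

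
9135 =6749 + 2386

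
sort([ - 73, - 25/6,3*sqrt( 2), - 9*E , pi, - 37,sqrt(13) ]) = [ - 73, - 37, - 9*E,-25/6, pi,sqrt(13) , 3 * sqrt (2 )] 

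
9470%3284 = 2902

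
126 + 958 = 1084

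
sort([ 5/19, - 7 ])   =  [ - 7, 5/19 ]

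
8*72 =576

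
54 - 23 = 31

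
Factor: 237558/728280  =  137/420  =  2^ ( - 2)*3^( - 1)*5^(-1)*7^ ( - 1 )*137^1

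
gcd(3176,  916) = 4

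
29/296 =29/296 = 0.10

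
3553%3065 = 488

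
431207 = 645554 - 214347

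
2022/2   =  1011=1011.00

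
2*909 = 1818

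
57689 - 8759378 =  - 8701689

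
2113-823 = 1290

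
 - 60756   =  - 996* 61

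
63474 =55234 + 8240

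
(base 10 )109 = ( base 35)34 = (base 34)37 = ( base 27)41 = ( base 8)155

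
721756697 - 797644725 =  - 75888028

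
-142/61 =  - 142/61 = - 2.33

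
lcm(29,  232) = 232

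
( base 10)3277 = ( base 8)6315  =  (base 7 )12361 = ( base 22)6gl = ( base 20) 83h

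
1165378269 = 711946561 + 453431708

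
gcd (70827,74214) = 3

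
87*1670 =145290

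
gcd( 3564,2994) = 6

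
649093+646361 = 1295454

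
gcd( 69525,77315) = 5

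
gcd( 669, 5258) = 1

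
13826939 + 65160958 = 78987897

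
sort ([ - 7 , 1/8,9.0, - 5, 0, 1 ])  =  [ - 7,  -  5,0,1/8,1, 9.0]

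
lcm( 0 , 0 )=0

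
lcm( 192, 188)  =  9024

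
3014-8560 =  -5546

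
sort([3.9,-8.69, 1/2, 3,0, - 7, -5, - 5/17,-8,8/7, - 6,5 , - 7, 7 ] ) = [-8.69, - 8, - 7 , - 7, - 6, - 5 , - 5/17, 0, 1/2,8/7,3,3.9 , 5,7 ] 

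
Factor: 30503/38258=2^ ( - 1) *37^ ( - 1 )*59^1 = 59/74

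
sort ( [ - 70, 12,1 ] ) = [ - 70,1  ,  12 ] 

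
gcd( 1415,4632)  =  1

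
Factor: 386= 2^1*193^1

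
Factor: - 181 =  - 181^1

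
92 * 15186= 1397112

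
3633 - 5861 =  - 2228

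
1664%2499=1664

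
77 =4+73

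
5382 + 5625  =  11007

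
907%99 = 16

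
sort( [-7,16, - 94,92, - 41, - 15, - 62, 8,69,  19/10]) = [ - 94, - 62, - 41, - 15, - 7, 19/10,8,16, 69,92]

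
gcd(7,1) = 1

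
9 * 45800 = 412200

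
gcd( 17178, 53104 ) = 2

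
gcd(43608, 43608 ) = 43608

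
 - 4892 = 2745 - 7637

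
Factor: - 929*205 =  - 5^1*41^1*929^1 = -190445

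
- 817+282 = - 535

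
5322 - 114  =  5208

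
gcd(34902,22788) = 18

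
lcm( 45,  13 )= 585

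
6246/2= 3123=3123.00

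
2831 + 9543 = 12374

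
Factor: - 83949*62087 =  - 5212141563  =  - 3^1*47^1*1321^1*27983^1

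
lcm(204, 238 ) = 1428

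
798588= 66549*12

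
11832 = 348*34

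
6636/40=1659/10 = 165.90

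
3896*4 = 15584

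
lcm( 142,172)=12212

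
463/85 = 463/85 = 5.45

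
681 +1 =682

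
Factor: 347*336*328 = 2^7*3^1*  7^1*41^1*347^1 = 38242176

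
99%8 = 3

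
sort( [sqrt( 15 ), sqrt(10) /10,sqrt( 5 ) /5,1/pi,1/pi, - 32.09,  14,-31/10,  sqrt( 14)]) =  [ - 32.09, - 31/10, sqrt( 10)/10,  1/pi, 1/pi,sqrt( 5)/5 , sqrt( 14),sqrt( 15), 14 ] 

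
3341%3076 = 265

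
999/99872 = 999/99872 = 0.01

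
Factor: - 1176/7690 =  - 2^2*3^1*5^( - 1)*7^2*769^( - 1) = - 588/3845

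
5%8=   5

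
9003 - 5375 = 3628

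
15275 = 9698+5577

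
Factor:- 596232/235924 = - 2^1*3^2*7^2*349^(-1) = -882/349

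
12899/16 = 806 + 3/16 = 806.19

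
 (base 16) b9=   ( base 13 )113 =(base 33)5k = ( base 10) 185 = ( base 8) 271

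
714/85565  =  714/85565= 0.01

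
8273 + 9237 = 17510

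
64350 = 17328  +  47022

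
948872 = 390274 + 558598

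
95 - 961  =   - 866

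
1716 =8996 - 7280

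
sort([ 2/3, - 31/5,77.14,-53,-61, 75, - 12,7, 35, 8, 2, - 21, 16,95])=[  -  61, - 53, - 21, - 12,-31/5,  2/3, 2,7,8 , 16, 35,75, 77.14,95 ] 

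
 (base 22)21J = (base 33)uj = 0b1111110001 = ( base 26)1CL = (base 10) 1009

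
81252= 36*2257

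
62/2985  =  62/2985 = 0.02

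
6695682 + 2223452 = 8919134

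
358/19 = 18 + 16/19 = 18.84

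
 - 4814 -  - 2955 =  - 1859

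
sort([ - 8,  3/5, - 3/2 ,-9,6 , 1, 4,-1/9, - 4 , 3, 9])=[ - 9 , - 8, - 4, - 3/2, - 1/9, 3/5, 1, 3, 4,6, 9 ] 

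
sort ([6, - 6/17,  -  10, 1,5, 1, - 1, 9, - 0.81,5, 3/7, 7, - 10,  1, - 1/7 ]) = [  -  10, - 10, - 1, - 0.81, - 6/17, - 1/7, 3/7 , 1, 1, 1, 5 , 5, 6,  7,9 ] 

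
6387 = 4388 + 1999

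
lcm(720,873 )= 69840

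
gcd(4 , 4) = 4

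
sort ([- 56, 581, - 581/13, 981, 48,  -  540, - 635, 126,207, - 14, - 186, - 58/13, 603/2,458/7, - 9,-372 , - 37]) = [ - 635, - 540, - 372 , - 186, -56, - 581/13, - 37, - 14, - 9, - 58/13, 48, 458/7, 126, 207,603/2, 581,981]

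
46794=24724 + 22070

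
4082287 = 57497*71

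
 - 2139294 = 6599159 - 8738453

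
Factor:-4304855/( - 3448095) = 860971/689619 = 3^ (-1 ) * 7^( - 1 )*32839^( - 1) * 860971^1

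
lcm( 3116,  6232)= 6232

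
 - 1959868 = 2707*(- 724) 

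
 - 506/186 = - 253/93 = - 2.72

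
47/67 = 47/67 = 0.70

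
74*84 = 6216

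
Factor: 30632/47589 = 56/87 = 2^3*3^( - 1 ) * 7^1*29^( - 1) 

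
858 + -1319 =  -461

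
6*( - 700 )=-4200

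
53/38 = 53/38 = 1.39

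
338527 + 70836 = 409363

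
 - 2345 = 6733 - 9078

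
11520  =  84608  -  73088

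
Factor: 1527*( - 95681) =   -  3^1*163^1*509^1*587^1= -  146104887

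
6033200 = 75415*80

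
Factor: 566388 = 2^2*3^2*15733^1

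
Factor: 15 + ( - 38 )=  - 23^1= - 23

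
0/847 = 0=0.00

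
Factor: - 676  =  -2^2*13^2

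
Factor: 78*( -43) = -3354 =- 2^1*3^1*13^1*43^1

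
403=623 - 220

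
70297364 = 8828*7963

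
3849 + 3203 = 7052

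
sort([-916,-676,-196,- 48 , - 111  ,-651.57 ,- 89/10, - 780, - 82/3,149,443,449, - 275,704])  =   [-916, - 780,  -  676,  -  651.57, -275, - 196, - 111 , -48, - 82/3, -89/10,149, 443, 449 , 704 ] 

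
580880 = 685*848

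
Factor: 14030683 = 19^1*738457^1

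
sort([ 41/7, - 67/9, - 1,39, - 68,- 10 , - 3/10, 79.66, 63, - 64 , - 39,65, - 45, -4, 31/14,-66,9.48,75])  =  [ - 68,- 66, - 64,  -  45, - 39, - 10, - 67/9,  -  4, - 1, - 3/10, 31/14, 41/7, 9.48, 39, 63, 65 , 75, 79.66] 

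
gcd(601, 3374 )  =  1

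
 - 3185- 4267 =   -  7452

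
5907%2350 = 1207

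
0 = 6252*0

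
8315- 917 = 7398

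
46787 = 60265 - 13478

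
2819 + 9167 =11986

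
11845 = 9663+2182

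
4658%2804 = 1854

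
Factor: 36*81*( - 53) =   -  2^2*3^6*53^1 = - 154548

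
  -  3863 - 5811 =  - 9674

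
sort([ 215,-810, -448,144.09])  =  [ - 810 , - 448,144.09,215]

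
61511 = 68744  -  7233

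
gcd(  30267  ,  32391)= 531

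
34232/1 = 34232 = 34232.00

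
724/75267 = 724/75267=0.01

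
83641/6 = 13940 + 1/6 = 13940.17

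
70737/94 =70737/94 = 752.52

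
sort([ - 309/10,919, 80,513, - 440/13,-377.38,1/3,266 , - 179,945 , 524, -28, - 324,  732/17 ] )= [ - 377.38,  -  324, - 179, - 440/13, - 309/10,-28,1/3,732/17,80,266,513,524,919,945]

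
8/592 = 1/74 = 0.01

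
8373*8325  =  69705225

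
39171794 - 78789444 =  - 39617650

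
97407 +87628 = 185035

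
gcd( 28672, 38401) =1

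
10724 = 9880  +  844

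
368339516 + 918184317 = 1286523833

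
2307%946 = 415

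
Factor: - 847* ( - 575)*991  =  5^2*7^1*11^2 * 23^1*991^1 = 482641775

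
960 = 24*40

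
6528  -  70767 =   -  64239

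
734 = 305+429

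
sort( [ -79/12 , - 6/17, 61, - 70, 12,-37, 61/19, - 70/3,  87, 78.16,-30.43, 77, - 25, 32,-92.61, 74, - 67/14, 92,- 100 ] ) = [  -  100, -92.61,-70,-37, -30.43, - 25,-70/3, - 79/12, - 67/14, - 6/17,61/19, 12, 32, 61 , 74, 77, 78.16, 87,92]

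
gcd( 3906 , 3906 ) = 3906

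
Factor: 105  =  3^1*5^1*7^1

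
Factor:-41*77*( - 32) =101024= 2^5*7^1 *11^1*41^1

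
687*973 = 668451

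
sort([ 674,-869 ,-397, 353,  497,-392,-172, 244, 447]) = [ - 869 , - 397 ,-392  , - 172, 244,353 , 447, 497, 674]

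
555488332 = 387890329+167598003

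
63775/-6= - 10630+ 5/6 = - 10629.17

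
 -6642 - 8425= - 15067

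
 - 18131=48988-67119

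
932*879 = 819228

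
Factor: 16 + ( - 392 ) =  - 376 = -2^3*47^1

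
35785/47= 35785/47  =  761.38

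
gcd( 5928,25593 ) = 57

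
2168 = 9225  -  7057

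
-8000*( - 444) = 3552000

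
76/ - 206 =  - 1 + 65/103 = - 0.37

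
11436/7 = 11436/7 = 1633.71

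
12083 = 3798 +8285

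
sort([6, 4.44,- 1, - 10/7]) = [ - 10/7, - 1,4.44, 6 ] 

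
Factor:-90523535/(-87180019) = 5^1*83^1*331^1*659^1*9203^( - 1)*9473^( -1)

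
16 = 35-19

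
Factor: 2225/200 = 2^( - 3)*89^1 = 89/8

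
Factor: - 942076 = -2^2*235519^1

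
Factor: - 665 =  -5^1*7^1 * 19^1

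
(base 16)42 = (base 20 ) 36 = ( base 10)66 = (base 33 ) 20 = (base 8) 102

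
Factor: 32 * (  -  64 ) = -2048  =  - 2^11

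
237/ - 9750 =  - 79/3250 =- 0.02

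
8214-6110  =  2104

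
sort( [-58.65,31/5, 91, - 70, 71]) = [ - 70, - 58.65,31/5,71 , 91]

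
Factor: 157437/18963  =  357/43 = 3^1*7^1*17^1*43^(- 1)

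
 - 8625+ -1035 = -9660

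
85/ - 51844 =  - 1+ 51759/51844 = - 0.00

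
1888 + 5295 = 7183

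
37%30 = 7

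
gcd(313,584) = 1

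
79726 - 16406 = 63320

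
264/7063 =264/7063 = 0.04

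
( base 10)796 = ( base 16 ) 31c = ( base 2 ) 1100011100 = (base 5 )11141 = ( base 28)10c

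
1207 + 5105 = 6312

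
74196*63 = 4674348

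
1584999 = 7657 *207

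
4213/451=9  +  14/41 = 9.34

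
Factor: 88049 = 13^2*521^1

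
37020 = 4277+32743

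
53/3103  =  53/3103 = 0.02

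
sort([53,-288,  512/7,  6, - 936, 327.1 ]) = [- 936, - 288,6, 53,512/7, 327.1 ]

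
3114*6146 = 19138644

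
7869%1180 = 789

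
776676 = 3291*236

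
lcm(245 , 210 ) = 1470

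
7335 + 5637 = 12972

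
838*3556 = 2979928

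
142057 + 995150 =1137207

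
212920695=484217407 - 271296712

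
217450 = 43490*5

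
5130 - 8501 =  - 3371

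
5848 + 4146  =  9994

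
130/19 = 6 + 16/19=6.84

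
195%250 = 195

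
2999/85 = 35+24/85  =  35.28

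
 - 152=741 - 893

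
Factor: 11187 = 3^2*11^1 * 113^1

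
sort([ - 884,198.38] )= [ - 884, 198.38 ] 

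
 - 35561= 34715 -70276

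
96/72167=96/72167 = 0.00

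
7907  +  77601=85508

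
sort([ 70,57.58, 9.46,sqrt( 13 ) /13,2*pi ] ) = [ sqrt( 13)/13,2*pi, 9.46,57.58,70] 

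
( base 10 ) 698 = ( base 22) 19g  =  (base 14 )37c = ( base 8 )1272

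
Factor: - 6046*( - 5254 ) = 31765684 = 2^2*37^1*71^1*3023^1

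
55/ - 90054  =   - 1 + 89999/90054 = - 0.00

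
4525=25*181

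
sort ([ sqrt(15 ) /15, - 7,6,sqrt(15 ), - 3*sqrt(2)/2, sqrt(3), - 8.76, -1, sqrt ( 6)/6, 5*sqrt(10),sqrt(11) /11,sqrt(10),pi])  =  [-8.76,-7, - 3*sqrt(2 ) /2,- 1 , sqrt( 15) /15,sqrt( 11 ) /11, sqrt( 6 )/6, sqrt ( 3 ),  pi,sqrt ( 10), sqrt(15), 6,5*sqrt(10) ]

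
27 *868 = 23436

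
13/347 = 13/347  =  0.04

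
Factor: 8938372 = 2^2 * 2234593^1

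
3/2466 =1/822 = 0.00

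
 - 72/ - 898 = 36/449 = 0.08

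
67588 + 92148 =159736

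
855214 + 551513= 1406727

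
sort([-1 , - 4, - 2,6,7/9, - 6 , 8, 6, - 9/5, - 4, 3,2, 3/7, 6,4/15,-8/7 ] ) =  [ - 6,-4, - 4,-2,-9/5 ,  -  8/7,-1, 4/15,3/7 , 7/9,  2,3, 6, 6,6,8] 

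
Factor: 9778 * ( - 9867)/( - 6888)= 16079921/1148 = 2^( -2 )*7^( - 1)*11^1*13^1*23^1*41^(-1 )*4889^1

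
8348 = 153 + 8195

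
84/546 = 2/13 = 0.15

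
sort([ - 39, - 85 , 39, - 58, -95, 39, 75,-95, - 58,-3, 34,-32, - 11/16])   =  [ - 95,-95, - 85, - 58, - 58, - 39, - 32, - 3, - 11/16 , 34,39,39, 75]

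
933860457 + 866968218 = 1800828675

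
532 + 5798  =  6330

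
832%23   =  4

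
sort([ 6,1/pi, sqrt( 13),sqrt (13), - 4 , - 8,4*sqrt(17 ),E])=[  -  8, - 4,1/pi,E, sqrt (13 ), sqrt(13),6 , 4*sqrt(17 )]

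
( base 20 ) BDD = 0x1241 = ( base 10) 4673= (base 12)2855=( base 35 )3SI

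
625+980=1605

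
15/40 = 3/8 = 0.38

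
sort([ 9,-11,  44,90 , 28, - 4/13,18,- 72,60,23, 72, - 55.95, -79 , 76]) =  [ - 79, - 72,-55.95,-11, -4/13,  9,  18, 23,  28, 44, 60,72, 76 , 90 ] 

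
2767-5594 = -2827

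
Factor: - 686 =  - 2^1*7^3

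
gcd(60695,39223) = 61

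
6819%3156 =507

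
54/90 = 3/5 = 0.60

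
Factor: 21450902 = 2^1*11^1 * 53^1*18397^1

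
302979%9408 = 1923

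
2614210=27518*95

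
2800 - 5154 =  - 2354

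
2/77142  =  1/38571  =  0.00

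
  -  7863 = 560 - 8423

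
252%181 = 71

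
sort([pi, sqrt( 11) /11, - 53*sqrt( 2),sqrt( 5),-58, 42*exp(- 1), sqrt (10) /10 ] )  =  [ - 53*sqrt(2), - 58,sqrt ( 11)/11, sqrt (10) /10,sqrt(5), pi, 42*exp( - 1)]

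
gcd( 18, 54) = 18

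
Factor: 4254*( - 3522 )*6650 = - 99634210200  =  -  2^3*3^2*5^2*7^1*19^1*587^1*709^1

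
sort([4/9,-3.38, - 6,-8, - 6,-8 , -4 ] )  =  [- 8,-8, - 6, - 6,-4,-3.38, 4/9]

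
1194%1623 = 1194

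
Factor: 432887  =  7^1*13^1*67^1*71^1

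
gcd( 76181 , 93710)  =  1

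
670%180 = 130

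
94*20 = 1880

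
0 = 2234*0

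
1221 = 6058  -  4837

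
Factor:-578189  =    -  19^1*30431^1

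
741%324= 93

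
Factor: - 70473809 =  - 7^3 * 205463^1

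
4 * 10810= 43240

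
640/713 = 640/713 =0.90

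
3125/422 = 3125/422   =  7.41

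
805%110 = 35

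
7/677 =7/677=0.01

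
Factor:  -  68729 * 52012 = -2^2*13003^1*68729^1 = -3574732748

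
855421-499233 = 356188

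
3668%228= 20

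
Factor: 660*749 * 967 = 2^2*3^1*5^1*7^1*11^1*107^1*967^1=478026780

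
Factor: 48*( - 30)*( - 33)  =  2^5*3^3 * 5^1*11^1 = 47520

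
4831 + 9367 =14198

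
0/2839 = 0 = 0.00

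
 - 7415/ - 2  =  3707 + 1/2 = 3707.50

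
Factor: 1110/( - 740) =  - 2^(-1)*3^1= - 3/2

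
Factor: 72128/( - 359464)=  - 2^3*7^( - 1)*23^1*131^( - 1 ) = - 184/917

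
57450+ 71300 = 128750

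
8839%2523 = 1270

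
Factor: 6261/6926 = 2^( -1) * 3^1*2087^1*3463^( - 1)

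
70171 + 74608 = 144779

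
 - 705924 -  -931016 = 225092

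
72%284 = 72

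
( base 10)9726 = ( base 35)7WV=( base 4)2113332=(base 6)113010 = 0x25FE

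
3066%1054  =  958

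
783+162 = 945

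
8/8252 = 2/2063 =0.00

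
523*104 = 54392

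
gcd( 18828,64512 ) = 36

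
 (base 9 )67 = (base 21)2j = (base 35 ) 1Q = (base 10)61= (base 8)75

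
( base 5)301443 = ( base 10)9623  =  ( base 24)ggn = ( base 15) 2cb8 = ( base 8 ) 22627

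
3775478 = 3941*958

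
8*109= 872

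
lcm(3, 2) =6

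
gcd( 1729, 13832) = 1729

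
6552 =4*1638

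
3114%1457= 200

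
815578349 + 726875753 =1542454102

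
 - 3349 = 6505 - 9854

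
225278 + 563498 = 788776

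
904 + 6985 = 7889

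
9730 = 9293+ 437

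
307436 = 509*604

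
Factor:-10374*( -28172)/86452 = 2^1*3^1*7^1*13^1*  19^1*7043^1 * 21613^( - 1) =73064082/21613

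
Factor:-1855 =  - 5^1*7^1*53^1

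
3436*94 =322984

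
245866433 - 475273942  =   - 229407509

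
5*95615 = 478075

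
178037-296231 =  - 118194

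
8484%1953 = 672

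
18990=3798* 5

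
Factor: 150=2^1 * 3^1*5^2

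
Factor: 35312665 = 5^1 *7062533^1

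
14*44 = 616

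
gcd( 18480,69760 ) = 80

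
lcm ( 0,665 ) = 0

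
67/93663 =67/93663  =  0.00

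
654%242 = 170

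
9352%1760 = 552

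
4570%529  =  338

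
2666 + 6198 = 8864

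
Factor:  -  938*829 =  - 777602 = - 2^1*7^1*67^1*829^1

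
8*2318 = 18544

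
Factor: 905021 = 13^1*43^1*1619^1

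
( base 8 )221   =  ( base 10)145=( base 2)10010001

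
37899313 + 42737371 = 80636684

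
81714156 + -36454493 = 45259663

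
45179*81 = 3659499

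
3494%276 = 182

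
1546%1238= 308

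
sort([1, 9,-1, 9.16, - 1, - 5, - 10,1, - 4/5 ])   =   [ - 10,  -  5, - 1,- 1, - 4/5,1 , 1, 9,  9.16] 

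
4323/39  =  110 + 11/13 = 110.85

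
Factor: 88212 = 2^2 *3^1*7351^1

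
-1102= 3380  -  4482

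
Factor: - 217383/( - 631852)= 2^ ( - 2) * 3^1*13^( - 1)*29^ (-1)*419^( - 1 )*72461^1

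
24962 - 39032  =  -14070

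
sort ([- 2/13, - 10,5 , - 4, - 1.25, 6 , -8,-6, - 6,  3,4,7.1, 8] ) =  [  -  10,-8,  -  6, - 6, - 4, - 1.25,  -  2/13,  3, 4, 5,6,7.1, 8 ] 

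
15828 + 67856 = 83684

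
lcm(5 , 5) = 5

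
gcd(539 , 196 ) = 49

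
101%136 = 101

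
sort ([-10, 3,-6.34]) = [-10,-6.34, 3]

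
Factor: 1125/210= 75/14 = 2^( - 1)*3^1*5^2*7^ ( - 1)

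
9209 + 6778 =15987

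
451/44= 10+1/4 = 10.25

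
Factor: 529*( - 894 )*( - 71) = 2^1*3^1*23^2 * 71^1*149^1 = 33577746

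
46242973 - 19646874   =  26596099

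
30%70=30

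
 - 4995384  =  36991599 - 41986983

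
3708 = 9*412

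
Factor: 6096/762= 2^3 = 8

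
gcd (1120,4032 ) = 224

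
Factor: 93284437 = 37^1*  73^1 * 34537^1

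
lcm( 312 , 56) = 2184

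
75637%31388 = 12861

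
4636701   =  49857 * 93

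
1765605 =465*3797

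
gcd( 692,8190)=2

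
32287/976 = 33 + 79/976 = 33.08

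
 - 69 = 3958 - 4027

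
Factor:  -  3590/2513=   -  10/7 =-2^1*5^1*7^ (-1 ) 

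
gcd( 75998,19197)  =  79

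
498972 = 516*967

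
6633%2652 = 1329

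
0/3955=0 = 0.00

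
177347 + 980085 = 1157432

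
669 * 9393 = 6283917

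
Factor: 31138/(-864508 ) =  - 2^( - 1 )*15569^1 * 216127^(-1 ) = - 15569/432254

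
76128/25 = 3045 + 3/25 = 3045.12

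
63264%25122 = 13020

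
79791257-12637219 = 67154038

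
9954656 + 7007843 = 16962499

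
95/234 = 95/234 = 0.41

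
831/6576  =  277/2192 = 0.13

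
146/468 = 73/234 = 0.31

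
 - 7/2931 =-1 + 2924/2931 = -0.00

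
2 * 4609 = 9218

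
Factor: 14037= 3^1*4679^1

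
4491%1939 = 613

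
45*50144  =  2256480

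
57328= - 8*(-7166 )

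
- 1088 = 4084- 5172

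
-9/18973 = - 9/18973 = - 0.00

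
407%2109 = 407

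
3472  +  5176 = 8648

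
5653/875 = 5653/875 = 6.46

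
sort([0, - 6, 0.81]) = [ - 6,0, 0.81]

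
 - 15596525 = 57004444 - 72600969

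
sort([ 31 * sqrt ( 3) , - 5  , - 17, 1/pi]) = [ - 17, - 5, 1/pi, 31*sqrt( 3 )]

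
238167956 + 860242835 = 1098410791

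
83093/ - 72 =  - 1155 + 67/72 = - 1154.07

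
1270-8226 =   -  6956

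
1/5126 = 1/5126 = 0.00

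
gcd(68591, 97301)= 1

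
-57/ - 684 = 1/12 = 0.08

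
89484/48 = 1864+1/4 = 1864.25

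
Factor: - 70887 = - 3^1*23629^1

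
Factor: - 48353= -48353^1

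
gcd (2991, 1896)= 3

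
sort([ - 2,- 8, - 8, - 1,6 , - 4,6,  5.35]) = [ - 8,- 8, - 4,-2, - 1,5.35, 6, 6] 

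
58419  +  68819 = 127238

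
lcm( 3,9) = 9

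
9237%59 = 33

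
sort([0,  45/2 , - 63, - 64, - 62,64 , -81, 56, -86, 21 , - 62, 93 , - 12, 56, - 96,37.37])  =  [ - 96 , - 86, - 81, - 64,  -  63, - 62,  -  62, - 12,0,21, 45/2,37.37 , 56,56,64,93]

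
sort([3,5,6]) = [ 3,5,6]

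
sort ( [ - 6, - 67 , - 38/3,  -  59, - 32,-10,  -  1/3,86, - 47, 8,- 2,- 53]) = [ - 67, - 59, - 53, - 47, - 32, - 38/3,-10,-6, - 2, - 1/3  ,  8,86]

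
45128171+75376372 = 120504543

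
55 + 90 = 145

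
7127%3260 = 607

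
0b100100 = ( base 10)36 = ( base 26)1a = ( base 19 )1H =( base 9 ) 40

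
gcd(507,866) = 1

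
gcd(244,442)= 2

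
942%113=38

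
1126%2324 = 1126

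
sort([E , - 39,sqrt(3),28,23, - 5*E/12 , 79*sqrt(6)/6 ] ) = [ - 39 , - 5*E/12, sqrt(3), E,23,28, 79*sqrt( 6) /6]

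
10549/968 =959/88 = 10.90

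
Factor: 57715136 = 2^6*17^1*53047^1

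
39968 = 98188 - 58220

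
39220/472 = 9805/118 = 83.09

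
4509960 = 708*6370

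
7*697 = 4879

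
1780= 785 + 995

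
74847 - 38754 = 36093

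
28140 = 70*402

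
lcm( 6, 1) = 6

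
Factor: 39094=2^1*11^1*1777^1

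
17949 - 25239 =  - 7290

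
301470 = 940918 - 639448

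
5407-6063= - 656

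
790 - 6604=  -5814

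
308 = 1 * 308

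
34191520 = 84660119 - 50468599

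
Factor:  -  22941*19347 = -443839527  =  - 3^3*2549^1*6449^1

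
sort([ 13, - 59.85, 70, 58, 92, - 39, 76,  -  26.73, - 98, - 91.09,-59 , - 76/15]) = [-98, - 91.09, - 59.85,  -  59,  -  39, - 26.73,-76/15, 13,58,70,76,92]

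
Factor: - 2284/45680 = - 1/20 = - 2^(  -  2 )*5^(  -  1)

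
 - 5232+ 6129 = 897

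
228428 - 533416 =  - 304988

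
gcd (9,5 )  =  1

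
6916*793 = 5484388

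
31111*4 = 124444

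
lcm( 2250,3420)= 85500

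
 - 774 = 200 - 974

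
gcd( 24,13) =1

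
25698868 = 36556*703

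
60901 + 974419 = 1035320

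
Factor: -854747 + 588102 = -266645 = - 5^1*17^1*3137^1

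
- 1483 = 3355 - 4838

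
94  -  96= - 2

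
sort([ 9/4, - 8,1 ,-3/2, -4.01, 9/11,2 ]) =[-8, - 4.01,-3/2,  9/11, 1, 2,9/4] 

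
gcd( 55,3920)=5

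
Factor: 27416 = 2^3*23^1*149^1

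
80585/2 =40292 + 1/2 = 40292.50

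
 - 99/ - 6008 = 99/6008 = 0.02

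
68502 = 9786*7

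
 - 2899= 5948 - 8847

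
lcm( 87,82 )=7134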